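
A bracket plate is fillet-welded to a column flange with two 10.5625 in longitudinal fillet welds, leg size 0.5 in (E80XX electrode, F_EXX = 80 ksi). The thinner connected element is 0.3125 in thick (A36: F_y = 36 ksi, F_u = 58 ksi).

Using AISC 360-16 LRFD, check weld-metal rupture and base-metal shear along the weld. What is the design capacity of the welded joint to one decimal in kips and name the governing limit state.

Weld metal: throat = 0.707×0.5 = 0.3535 in, L = 2×10.5625 = 21.125 in. φR_n = 0.75 × 0.6 × 80 × 0.3535 × 21.125 = 268.8 kips.
Base metal shear (0.3125 in plate): yield φR_n = 1.0×0.6×36×0.3125×21.125 = 142.6 kips; rupture φR_n = 0.75×0.6×58×0.3125×21.125 = 172.3 kips; take 142.6 kips (yield).
Governing: min(268.8, 142.6) = 142.6 kips → base-metal shear.

142.6 kips (base-metal shear governs)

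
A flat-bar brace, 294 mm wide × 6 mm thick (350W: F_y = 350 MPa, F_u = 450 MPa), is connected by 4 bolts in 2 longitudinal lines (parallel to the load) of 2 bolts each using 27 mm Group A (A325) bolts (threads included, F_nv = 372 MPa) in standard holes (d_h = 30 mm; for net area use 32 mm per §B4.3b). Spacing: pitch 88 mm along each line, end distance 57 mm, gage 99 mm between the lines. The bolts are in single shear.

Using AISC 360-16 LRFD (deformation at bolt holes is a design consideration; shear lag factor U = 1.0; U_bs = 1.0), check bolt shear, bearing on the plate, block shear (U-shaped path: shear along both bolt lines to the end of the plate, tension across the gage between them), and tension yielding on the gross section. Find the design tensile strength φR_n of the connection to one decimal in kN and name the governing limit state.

371.4 kN (block shear governs)

Bolt shear: A_b = π(27)²/4 = 572.56 mm². φR_n = 0.75 × 372 × 572.56 × 4 × 1 = 639.0 kN.
Bearing (6 mm plate, F_u = 450 MPa): end bolts L_c = 57 − 30/2 = 42, R_n = min(1.2×42×6×450, 2.4×27×6×450) = 136.08 kN/bolt; interior L_c = 88 − 30 = 58, R_n = 174.96 kN/bolt. φR_n = 0.75 × (2×136.08 + 2×174.96) = 466.6 kN.
Block shear: shear path 2×[57+1×88] = 2×145 mm, A_gv = 1740, A_nv = 2×(145 − 1.5×32)×6 = 1164 mm²; tension across gage: (99 − 1×32)×6 = 402 mm². R_n = min(0.6×450×1164, 0.6×350×1740) + 1.0×450×402 = min(314.28, 365.4) + 180.9 = 495.18 kN. φR_n = 0.75 × 495.18 = 371.4 kN.
Tension yield (gross): A_g = 294×6 = 1764 mm². φR_n = 0.90 × 350 × 1764 = 555.7 kN.
Governing: min(639.0, 466.6, 371.4, 555.7) = 371.4 kN → block shear.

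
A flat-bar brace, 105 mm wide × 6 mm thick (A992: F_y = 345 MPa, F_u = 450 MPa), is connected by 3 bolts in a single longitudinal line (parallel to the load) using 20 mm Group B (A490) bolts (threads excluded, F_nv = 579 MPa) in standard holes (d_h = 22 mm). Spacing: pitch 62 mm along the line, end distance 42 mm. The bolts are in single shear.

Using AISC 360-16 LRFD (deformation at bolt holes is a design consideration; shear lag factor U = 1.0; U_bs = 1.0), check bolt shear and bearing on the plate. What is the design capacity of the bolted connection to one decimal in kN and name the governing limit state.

Bolt shear: A_b = π(20)²/4 = 314.16 mm². φR_n = 0.75 × 579 × 314.16 × 3 × 1 = 409.3 kN.
Bearing (6 mm plate, F_u = 450 MPa): end bolts L_c = 42 − 22/2 = 31, R_n = min(1.2×31×6×450, 2.4×20×6×450) = 100.44 kN/bolt; interior L_c = 62 − 22 = 40, R_n = 129.6 kN/bolt. φR_n = 0.75 × (1×100.44 + 2×129.6) = 269.7 kN.
Governing: min(409.3, 269.7) = 269.7 kN → bearing.

269.7 kN (bearing governs)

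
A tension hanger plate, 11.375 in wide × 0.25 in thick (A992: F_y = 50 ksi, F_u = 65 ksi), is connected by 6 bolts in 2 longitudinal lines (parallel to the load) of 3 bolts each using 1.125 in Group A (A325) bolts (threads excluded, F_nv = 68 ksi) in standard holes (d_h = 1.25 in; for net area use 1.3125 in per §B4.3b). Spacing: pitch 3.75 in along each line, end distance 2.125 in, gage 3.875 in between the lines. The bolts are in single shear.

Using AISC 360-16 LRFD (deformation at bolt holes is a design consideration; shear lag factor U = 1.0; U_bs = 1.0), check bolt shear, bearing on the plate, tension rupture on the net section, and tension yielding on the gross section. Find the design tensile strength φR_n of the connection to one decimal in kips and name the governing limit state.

Bolt shear: A_b = π(1.125)²/4 = 0.99402 in². φR_n = 0.75 × 68 × 0.99402 × 6 × 1 = 304.2 kips.
Bearing (0.25 in plate, F_u = 65 ksi): end bolts L_c = 2.125 − 1.25/2 = 1.5, R_n = min(1.2×1.5×0.25×65, 2.4×1.125×0.25×65) = 29.25 kips/bolt; interior L_c = 3.75 − 1.25 = 2.5, R_n = 43.875 kips/bolt. φR_n = 0.75 × (2×29.25 + 4×43.875) = 175.5 kips.
Tension rupture (net): A_n = (11.375 − 2×1.3125)×0.25 = 2.1875 in² (U = 1.0, A_e = A_n). φR_n = 0.75 × 65 × 2.1875 = 106.6 kips.
Tension yield (gross): A_g = 11.375×0.25 = 2.8438 in². φR_n = 0.90 × 50 × 2.8438 = 128.0 kips.
Governing: min(304.2, 175.5, 106.6, 128.0) = 106.6 kips → net-section rupture.

106.6 kips (net-section rupture governs)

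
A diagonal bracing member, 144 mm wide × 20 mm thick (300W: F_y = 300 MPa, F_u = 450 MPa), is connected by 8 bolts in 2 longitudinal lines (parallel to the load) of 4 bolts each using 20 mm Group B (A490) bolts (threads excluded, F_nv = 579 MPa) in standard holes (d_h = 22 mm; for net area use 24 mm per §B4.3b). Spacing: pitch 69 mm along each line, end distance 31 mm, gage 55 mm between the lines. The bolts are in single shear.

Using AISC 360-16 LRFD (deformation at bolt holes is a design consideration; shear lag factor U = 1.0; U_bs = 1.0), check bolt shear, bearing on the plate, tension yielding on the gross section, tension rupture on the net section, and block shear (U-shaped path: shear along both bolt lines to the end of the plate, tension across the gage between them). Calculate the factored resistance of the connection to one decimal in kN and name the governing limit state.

648.0 kN (net-section rupture governs)

Bolt shear: A_b = π(20)²/4 = 314.16 mm². φR_n = 0.75 × 579 × 314.16 × 8 × 1 = 1091.4 kN.
Bearing (20 mm plate, F_u = 450 MPa): end bolts L_c = 31 − 22/2 = 20, R_n = min(1.2×20×20×450, 2.4×20×20×450) = 216 kN/bolt; interior L_c = 69 − 22 = 47, R_n = 432 kN/bolt. φR_n = 0.75 × (2×216 + 6×432) = 2268.0 kN.
Tension yield (gross): A_g = 144×20 = 2880 mm². φR_n = 0.90 × 300 × 2880 = 777.6 kN.
Tension rupture (net): A_n = (144 − 2×24)×20 = 1920 mm² (U = 1.0, A_e = A_n). φR_n = 0.75 × 450 × 1920 = 648.0 kN.
Block shear: shear path 2×[31+3×69] = 2×238 mm, A_gv = 9520, A_nv = 2×(238 − 3.5×24)×20 = 6160 mm²; tension across gage: (55 − 1×24)×20 = 620 mm². R_n = min(0.6×450×6160, 0.6×300×9520) + 1.0×450×620 = min(1663.2, 1713.6) + 279 = 1942.2 kN. φR_n = 0.75 × 1942.2 = 1456.7 kN.
Governing: min(1091.4, 2268.0, 777.6, 648.0, 1456.7) = 648.0 kN → net-section rupture.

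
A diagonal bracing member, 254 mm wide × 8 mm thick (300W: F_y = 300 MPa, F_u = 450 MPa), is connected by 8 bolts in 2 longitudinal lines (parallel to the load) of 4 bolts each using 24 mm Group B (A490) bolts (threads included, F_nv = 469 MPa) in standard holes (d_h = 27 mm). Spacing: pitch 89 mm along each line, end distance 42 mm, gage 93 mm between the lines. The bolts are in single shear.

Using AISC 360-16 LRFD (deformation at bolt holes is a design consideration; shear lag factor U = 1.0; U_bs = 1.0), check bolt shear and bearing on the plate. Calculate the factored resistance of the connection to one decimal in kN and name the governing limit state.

1117.8 kN (bearing governs)

Bolt shear: A_b = π(24)²/4 = 452.39 mm². φR_n = 0.75 × 469 × 452.39 × 8 × 1 = 1273.0 kN.
Bearing (8 mm plate, F_u = 450 MPa): end bolts L_c = 42 − 27/2 = 28.5, R_n = min(1.2×28.5×8×450, 2.4×24×8×450) = 123.12 kN/bolt; interior L_c = 89 − 27 = 62, R_n = 207.36 kN/bolt. φR_n = 0.75 × (2×123.12 + 6×207.36) = 1117.8 kN.
Governing: min(1273.0, 1117.8) = 1117.8 kN → bearing.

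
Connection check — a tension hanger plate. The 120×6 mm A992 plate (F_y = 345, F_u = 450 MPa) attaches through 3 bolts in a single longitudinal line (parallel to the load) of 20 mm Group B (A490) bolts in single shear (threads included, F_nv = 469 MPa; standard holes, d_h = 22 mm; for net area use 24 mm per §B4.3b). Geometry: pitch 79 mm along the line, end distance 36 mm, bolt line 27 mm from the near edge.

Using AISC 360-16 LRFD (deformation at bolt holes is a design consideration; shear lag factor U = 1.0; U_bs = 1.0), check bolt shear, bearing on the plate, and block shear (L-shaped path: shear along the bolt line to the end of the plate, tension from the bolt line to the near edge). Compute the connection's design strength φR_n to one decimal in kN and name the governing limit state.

Bolt shear: A_b = π(20)²/4 = 314.16 mm². φR_n = 0.75 × 469 × 314.16 × 3 × 1 = 331.5 kN.
Bearing (6 mm plate, F_u = 450 MPa): end bolts L_c = 36 − 22/2 = 25, R_n = min(1.2×25×6×450, 2.4×20×6×450) = 81 kN/bolt; interior L_c = 79 − 22 = 57, R_n = 129.6 kN/bolt. φR_n = 0.75 × (1×81 + 2×129.6) = 255.2 kN.
Block shear: shear path 1×[36+2×79] = 1×194 mm, A_gv = 1164, A_nv = 1×(194 − 2.5×24)×6 = 804 mm²; tension to near edge: (27 − 0.5×24)×6 = 90 mm². R_n = min(0.6×450×804, 0.6×345×1164) + 1.0×450×90 = min(217.08, 240.95) + 40.5 = 257.58 kN. φR_n = 0.75 × 257.58 = 193.2 kN.
Governing: min(331.5, 255.2, 193.2) = 193.2 kN → block shear.

193.2 kN (block shear governs)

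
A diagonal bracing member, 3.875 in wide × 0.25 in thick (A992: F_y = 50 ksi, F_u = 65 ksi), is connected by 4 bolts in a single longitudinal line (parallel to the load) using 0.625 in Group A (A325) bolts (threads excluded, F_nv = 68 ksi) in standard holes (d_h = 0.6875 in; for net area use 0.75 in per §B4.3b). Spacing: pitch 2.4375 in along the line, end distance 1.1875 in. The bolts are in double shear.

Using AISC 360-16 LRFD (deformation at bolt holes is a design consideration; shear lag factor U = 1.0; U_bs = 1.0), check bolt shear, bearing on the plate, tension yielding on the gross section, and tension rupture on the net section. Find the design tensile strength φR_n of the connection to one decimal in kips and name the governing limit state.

Bolt shear: A_b = π(0.625)²/4 = 0.3068 in². φR_n = 0.75 × 68 × 0.3068 × 4 × 2 = 125.2 kips.
Bearing (0.25 in plate, F_u = 65 ksi): end bolts L_c = 1.1875 − 0.6875/2 = 0.84375, R_n = min(1.2×0.84375×0.25×65, 2.4×0.625×0.25×65) = 16.453 kips/bolt; interior L_c = 2.4375 − 0.6875 = 1.75, R_n = 24.375 kips/bolt. φR_n = 0.75 × (1×16.453 + 3×24.375) = 67.2 kips.
Tension yield (gross): A_g = 3.875×0.25 = 0.96875 in². φR_n = 0.90 × 50 × 0.96875 = 43.6 kips.
Tension rupture (net): A_n = (3.875 − 1×0.75)×0.25 = 0.78125 in² (U = 1.0, A_e = A_n). φR_n = 0.75 × 65 × 0.78125 = 38.1 kips.
Governing: min(125.2, 67.2, 43.6, 38.1) = 38.1 kips → net-section rupture.

38.1 kips (net-section rupture governs)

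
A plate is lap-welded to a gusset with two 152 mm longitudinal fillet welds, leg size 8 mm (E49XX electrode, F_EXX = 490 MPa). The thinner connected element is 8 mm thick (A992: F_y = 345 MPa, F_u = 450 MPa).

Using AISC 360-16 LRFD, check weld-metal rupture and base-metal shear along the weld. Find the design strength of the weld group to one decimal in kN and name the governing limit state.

379.1 kN (weld metal governs)

Weld metal: throat = 0.707×8 = 5.656 mm, L = 2×152 = 304 mm. φR_n = 0.75 × 0.6 × 490 × 5.656 × 304 = 379.1 kN.
Base metal shear (8 mm plate): yield φR_n = 1.0×0.6×345×8×304 = 503.4 kN; rupture φR_n = 0.75×0.6×450×8×304 = 492.5 kN; take 492.5 kN (rupture).
Governing: min(379.1, 492.5) = 379.1 kN → weld metal.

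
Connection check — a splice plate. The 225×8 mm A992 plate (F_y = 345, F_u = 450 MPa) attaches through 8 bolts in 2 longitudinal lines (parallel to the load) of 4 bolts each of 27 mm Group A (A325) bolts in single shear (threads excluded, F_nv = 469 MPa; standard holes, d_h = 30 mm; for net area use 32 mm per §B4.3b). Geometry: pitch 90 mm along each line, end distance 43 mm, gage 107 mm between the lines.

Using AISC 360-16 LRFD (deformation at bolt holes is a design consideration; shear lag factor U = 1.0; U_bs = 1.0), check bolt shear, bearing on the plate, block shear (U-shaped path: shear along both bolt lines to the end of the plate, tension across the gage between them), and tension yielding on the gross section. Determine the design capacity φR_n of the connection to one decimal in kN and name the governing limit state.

Bolt shear: A_b = π(27)²/4 = 572.56 mm². φR_n = 0.75 × 469 × 572.56 × 8 × 1 = 1611.2 kN.
Bearing (8 mm plate, F_u = 450 MPa): end bolts L_c = 43 − 30/2 = 28, R_n = min(1.2×28×8×450, 2.4×27×8×450) = 120.96 kN/bolt; interior L_c = 90 − 30 = 60, R_n = 233.28 kN/bolt. φR_n = 0.75 × (2×120.96 + 6×233.28) = 1231.2 kN.
Block shear: shear path 2×[43+3×90] = 2×313 mm, A_gv = 5008, A_nv = 2×(313 − 3.5×32)×8 = 3216 mm²; tension across gage: (107 − 1×32)×8 = 600 mm². R_n = min(0.6×450×3216, 0.6×345×5008) + 1.0×450×600 = min(868.32, 1036.7) + 270 = 1138.3 kN. φR_n = 0.75 × 1138.3 = 853.7 kN.
Tension yield (gross): A_g = 225×8 = 1800 mm². φR_n = 0.90 × 345 × 1800 = 558.9 kN.
Governing: min(1611.2, 1231.2, 853.7, 558.9) = 558.9 kN → gross-section yield.

558.9 kN (gross-section yield governs)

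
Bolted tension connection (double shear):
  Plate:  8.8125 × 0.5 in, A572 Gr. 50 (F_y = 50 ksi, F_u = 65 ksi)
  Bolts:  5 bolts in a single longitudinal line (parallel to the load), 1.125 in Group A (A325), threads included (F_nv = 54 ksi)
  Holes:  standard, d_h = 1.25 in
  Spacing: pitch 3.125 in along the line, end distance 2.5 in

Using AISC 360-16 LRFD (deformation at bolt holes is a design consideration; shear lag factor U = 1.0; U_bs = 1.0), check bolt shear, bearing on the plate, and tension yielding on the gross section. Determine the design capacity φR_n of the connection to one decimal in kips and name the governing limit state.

Bolt shear: A_b = π(1.125)²/4 = 0.99402 in². φR_n = 0.75 × 54 × 0.99402 × 5 × 2 = 402.6 kips.
Bearing (0.5 in plate, F_u = 65 ksi): end bolts L_c = 2.5 − 1.25/2 = 1.875, R_n = min(1.2×1.875×0.5×65, 2.4×1.125×0.5×65) = 73.125 kips/bolt; interior L_c = 3.125 − 1.25 = 1.875, R_n = 73.125 kips/bolt. φR_n = 0.75 × (1×73.125 + 4×73.125) = 274.2 kips.
Tension yield (gross): A_g = 8.8125×0.5 = 4.4063 in². φR_n = 0.90 × 50 × 4.4063 = 198.3 kips.
Governing: min(402.6, 274.2, 198.3) = 198.3 kips → gross-section yield.

198.3 kips (gross-section yield governs)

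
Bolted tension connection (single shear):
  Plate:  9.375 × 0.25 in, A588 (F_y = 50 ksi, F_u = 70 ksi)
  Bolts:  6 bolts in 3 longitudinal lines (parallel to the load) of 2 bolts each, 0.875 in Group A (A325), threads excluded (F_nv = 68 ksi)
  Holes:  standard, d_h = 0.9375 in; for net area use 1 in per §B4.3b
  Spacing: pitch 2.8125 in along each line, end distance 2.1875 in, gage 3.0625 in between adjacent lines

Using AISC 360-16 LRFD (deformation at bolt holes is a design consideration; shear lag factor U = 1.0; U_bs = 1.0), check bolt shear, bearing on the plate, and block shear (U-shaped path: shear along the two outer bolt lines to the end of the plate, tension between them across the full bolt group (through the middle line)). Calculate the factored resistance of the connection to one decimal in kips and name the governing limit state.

Bolt shear: A_b = π(0.875)²/4 = 0.60132 in². φR_n = 0.75 × 68 × 0.60132 × 6 × 1 = 184.0 kips.
Bearing (0.25 in plate, F_u = 70 ksi): end bolts L_c = 2.1875 − 0.9375/2 = 1.71875, R_n = min(1.2×1.71875×0.25×70, 2.4×0.875×0.25×70) = 36.094 kips/bolt; interior L_c = 2.8125 − 0.9375 = 1.875, R_n = 36.75 kips/bolt. φR_n = 0.75 × (3×36.094 + 3×36.75) = 163.9 kips.
Block shear: shear path 2×[2.1875+1×2.8125] = 2×5 in, A_gv = 2.5, A_nv = 2×(5 − 1.5×1)×0.25 = 1.75 in²; tension across gage: (6.125 − 2×1)×0.25 = 1.0313 in². R_n = min(0.6×70×1.75, 0.6×50×2.5) + 1.0×70×1.0313 = min(73.5, 75) + 72.191 = 145.69 kips. φR_n = 0.75 × 145.69 = 109.3 kips.
Governing: min(184.0, 163.9, 109.3) = 109.3 kips → block shear.

109.3 kips (block shear governs)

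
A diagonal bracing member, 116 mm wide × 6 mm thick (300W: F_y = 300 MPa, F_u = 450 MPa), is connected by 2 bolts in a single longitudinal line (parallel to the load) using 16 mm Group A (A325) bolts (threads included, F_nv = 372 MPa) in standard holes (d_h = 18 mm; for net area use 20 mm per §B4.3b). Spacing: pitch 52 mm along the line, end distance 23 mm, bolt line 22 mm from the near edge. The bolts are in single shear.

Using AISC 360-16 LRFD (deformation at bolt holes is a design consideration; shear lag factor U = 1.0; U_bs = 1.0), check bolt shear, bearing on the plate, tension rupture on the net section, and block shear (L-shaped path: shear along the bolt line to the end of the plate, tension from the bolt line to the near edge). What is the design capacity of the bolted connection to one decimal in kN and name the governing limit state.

Bolt shear: A_b = π(16)²/4 = 201.06 mm². φR_n = 0.75 × 372 × 201.06 × 2 × 1 = 112.2 kN.
Bearing (6 mm plate, F_u = 450 MPa): end bolts L_c = 23 − 18/2 = 14, R_n = min(1.2×14×6×450, 2.4×16×6×450) = 45.36 kN/bolt; interior L_c = 52 − 18 = 34, R_n = 103.68 kN/bolt. φR_n = 0.75 × (1×45.36 + 1×103.68) = 111.8 kN.
Tension rupture (net): A_n = (116 − 1×20)×6 = 576 mm² (U = 1.0, A_e = A_n). φR_n = 0.75 × 450 × 576 = 194.4 kN.
Block shear: shear path 1×[23+1×52] = 1×75 mm, A_gv = 450, A_nv = 1×(75 − 1.5×20)×6 = 270 mm²; tension to near edge: (22 − 0.5×20)×6 = 72 mm². R_n = min(0.6×450×270, 0.6×300×450) + 1.0×450×72 = min(72.9, 81) + 32.4 = 105.3 kN. φR_n = 0.75 × 105.3 = 79.0 kN.
Governing: min(112.2, 111.8, 194.4, 79.0) = 79.0 kN → block shear.

79.0 kN (block shear governs)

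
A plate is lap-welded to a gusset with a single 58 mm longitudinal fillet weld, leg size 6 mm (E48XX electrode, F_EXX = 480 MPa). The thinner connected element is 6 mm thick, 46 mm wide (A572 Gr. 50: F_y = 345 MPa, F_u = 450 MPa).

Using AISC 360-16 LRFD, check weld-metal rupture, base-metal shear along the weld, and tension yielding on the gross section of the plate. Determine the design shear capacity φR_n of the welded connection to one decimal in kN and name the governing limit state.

53.1 kN (weld metal governs)

Weld metal: throat = 0.707×6 = 4.242 mm, L = 58 mm. φR_n = 0.75 × 0.6 × 480 × 4.242 × 58 = 53.1 kN.
Base metal shear (6 mm plate): yield φR_n = 1.0×0.6×345×6×58 = 72.0 kN; rupture φR_n = 0.75×0.6×450×6×58 = 70.5 kN; take 70.5 kN (rupture).
Tension yield (gross): A_g = 46×6 = 276 mm². φR_n = 0.90 × 345 × 276 = 85.7 kN.
Governing: min(53.1, 70.5, 85.7) = 53.1 kN → weld metal.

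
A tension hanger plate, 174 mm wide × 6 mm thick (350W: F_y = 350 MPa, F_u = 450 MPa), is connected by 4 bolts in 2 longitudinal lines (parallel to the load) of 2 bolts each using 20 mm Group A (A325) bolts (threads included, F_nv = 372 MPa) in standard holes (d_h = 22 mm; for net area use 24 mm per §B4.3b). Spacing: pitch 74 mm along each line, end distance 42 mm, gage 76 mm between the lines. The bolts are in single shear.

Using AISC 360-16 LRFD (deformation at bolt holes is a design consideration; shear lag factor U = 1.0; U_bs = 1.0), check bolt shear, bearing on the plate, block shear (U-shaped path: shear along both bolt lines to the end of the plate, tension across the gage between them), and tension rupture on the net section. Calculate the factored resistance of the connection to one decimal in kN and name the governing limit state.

255.2 kN (net-section rupture governs)

Bolt shear: A_b = π(20)²/4 = 314.16 mm². φR_n = 0.75 × 372 × 314.16 × 4 × 1 = 350.6 kN.
Bearing (6 mm plate, F_u = 450 MPa): end bolts L_c = 42 − 22/2 = 31, R_n = min(1.2×31×6×450, 2.4×20×6×450) = 100.44 kN/bolt; interior L_c = 74 − 22 = 52, R_n = 129.6 kN/bolt. φR_n = 0.75 × (2×100.44 + 2×129.6) = 345.1 kN.
Block shear: shear path 2×[42+1×74] = 2×116 mm, A_gv = 1392, A_nv = 2×(116 − 1.5×24)×6 = 960 mm²; tension across gage: (76 − 1×24)×6 = 312 mm². R_n = min(0.6×450×960, 0.6×350×1392) + 1.0×450×312 = min(259.2, 292.32) + 140.4 = 399.6 kN. φR_n = 0.75 × 399.6 = 299.7 kN.
Tension rupture (net): A_n = (174 − 2×24)×6 = 756 mm² (U = 1.0, A_e = A_n). φR_n = 0.75 × 450 × 756 = 255.2 kN.
Governing: min(350.6, 345.1, 299.7, 255.2) = 255.2 kN → net-section rupture.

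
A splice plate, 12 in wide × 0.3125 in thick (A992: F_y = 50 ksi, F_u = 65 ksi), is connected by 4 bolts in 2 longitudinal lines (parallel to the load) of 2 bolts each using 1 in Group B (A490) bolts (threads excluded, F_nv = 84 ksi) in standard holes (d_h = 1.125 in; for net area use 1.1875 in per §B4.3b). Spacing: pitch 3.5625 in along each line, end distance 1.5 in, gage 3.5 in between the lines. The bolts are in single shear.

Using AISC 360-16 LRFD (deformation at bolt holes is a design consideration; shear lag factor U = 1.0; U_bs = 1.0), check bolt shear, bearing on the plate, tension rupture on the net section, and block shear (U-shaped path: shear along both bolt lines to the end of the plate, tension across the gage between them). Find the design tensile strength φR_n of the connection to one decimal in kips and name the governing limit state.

95.2 kips (block shear governs)

Bolt shear: A_b = π(1)²/4 = 0.7854 in². φR_n = 0.75 × 84 × 0.7854 × 4 × 1 = 197.9 kips.
Bearing (0.3125 in plate, F_u = 65 ksi): end bolts L_c = 1.5 − 1.125/2 = 0.9375, R_n = min(1.2×0.9375×0.3125×65, 2.4×1×0.3125×65) = 22.852 kips/bolt; interior L_c = 3.5625 − 1.125 = 2.4375, R_n = 48.75 kips/bolt. φR_n = 0.75 × (2×22.852 + 2×48.75) = 107.4 kips.
Tension rupture (net): A_n = (12 − 2×1.1875)×0.3125 = 3.0078 in² (U = 1.0, A_e = A_n). φR_n = 0.75 × 65 × 3.0078 = 146.6 kips.
Block shear: shear path 2×[1.5+1×3.5625] = 2×5.0625 in, A_gv = 3.1641, A_nv = 2×(5.0625 − 1.5×1.1875)×0.3125 = 2.0508 in²; tension across gage: (3.5 − 1×1.1875)×0.3125 = 0.72266 in². R_n = min(0.6×65×2.0508, 0.6×50×3.1641) + 1.0×65×0.72266 = min(79.981, 94.923) + 46.973 = 126.95 kips. φR_n = 0.75 × 126.95 = 95.2 kips.
Governing: min(197.9, 107.4, 146.6, 95.2) = 95.2 kips → block shear.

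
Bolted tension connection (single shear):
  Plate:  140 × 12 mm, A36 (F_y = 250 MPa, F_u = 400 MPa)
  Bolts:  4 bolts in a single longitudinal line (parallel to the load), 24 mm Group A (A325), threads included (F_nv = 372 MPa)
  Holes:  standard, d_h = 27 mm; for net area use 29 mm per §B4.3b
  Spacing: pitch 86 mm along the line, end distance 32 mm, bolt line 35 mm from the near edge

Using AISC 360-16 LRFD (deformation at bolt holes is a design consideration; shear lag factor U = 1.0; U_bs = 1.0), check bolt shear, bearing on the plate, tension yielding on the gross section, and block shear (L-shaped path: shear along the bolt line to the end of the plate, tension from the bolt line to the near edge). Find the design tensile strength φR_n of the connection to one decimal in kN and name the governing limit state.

378.0 kN (gross-section yield governs)

Bolt shear: A_b = π(24)²/4 = 452.39 mm². φR_n = 0.75 × 372 × 452.39 × 4 × 1 = 504.9 kN.
Bearing (12 mm plate, F_u = 400 MPa): end bolts L_c = 32 − 27/2 = 18.5, R_n = min(1.2×18.5×12×400, 2.4×24×12×400) = 106.56 kN/bolt; interior L_c = 86 − 27 = 59, R_n = 276.48 kN/bolt. φR_n = 0.75 × (1×106.56 + 3×276.48) = 702.0 kN.
Tension yield (gross): A_g = 140×12 = 1680 mm². φR_n = 0.90 × 250 × 1680 = 378.0 kN.
Block shear: shear path 1×[32+3×86] = 1×290 mm, A_gv = 3480, A_nv = 1×(290 − 3.5×29)×12 = 2262 mm²; tension to near edge: (35 − 0.5×29)×12 = 246 mm². R_n = min(0.6×400×2262, 0.6×250×3480) + 1.0×400×246 = min(542.88, 522) + 98.4 = 620.4 kN. φR_n = 0.75 × 620.4 = 465.3 kN.
Governing: min(504.9, 702.0, 378.0, 465.3) = 378.0 kN → gross-section yield.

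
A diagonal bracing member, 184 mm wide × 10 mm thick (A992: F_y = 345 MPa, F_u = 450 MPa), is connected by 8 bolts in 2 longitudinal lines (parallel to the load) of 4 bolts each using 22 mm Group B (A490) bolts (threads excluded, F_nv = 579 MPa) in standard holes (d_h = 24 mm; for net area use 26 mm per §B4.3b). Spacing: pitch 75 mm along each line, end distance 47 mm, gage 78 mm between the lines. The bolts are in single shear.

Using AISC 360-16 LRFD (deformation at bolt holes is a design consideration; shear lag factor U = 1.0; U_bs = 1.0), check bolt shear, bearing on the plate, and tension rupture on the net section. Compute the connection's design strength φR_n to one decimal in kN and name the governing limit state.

445.5 kN (net-section rupture governs)

Bolt shear: A_b = π(22)²/4 = 380.13 mm². φR_n = 0.75 × 579 × 380.13 × 8 × 1 = 1320.6 kN.
Bearing (10 mm plate, F_u = 450 MPa): end bolts L_c = 47 − 24/2 = 35, R_n = min(1.2×35×10×450, 2.4×22×10×450) = 189 kN/bolt; interior L_c = 75 − 24 = 51, R_n = 237.6 kN/bolt. φR_n = 0.75 × (2×189 + 6×237.6) = 1352.7 kN.
Tension rupture (net): A_n = (184 − 2×26)×10 = 1320 mm² (U = 1.0, A_e = A_n). φR_n = 0.75 × 450 × 1320 = 445.5 kN.
Governing: min(1320.6, 1352.7, 445.5) = 445.5 kN → net-section rupture.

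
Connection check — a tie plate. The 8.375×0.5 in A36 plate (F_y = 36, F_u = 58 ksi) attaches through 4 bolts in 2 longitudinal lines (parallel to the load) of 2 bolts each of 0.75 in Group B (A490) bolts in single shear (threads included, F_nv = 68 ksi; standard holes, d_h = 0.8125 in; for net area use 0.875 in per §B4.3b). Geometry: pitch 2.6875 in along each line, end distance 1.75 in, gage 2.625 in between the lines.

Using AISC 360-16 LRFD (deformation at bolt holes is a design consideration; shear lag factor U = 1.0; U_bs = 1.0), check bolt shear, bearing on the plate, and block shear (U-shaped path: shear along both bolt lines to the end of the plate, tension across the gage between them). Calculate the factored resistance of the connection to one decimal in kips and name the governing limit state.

90.1 kips (bolt shear governs)

Bolt shear: A_b = π(0.75)²/4 = 0.44179 in². φR_n = 0.75 × 68 × 0.44179 × 4 × 1 = 90.1 kips.
Bearing (0.5 in plate, F_u = 58 ksi): end bolts L_c = 1.75 − 0.8125/2 = 1.34375, R_n = min(1.2×1.34375×0.5×58, 2.4×0.75×0.5×58) = 46.763 kips/bolt; interior L_c = 2.6875 − 0.8125 = 1.875, R_n = 52.2 kips/bolt. φR_n = 0.75 × (2×46.763 + 2×52.2) = 148.4 kips.
Block shear: shear path 2×[1.75+1×2.6875] = 2×4.4375 in, A_gv = 4.4375, A_nv = 2×(4.4375 − 1.5×0.875)×0.5 = 3.125 in²; tension across gage: (2.625 − 1×0.875)×0.5 = 0.875 in². R_n = min(0.6×58×3.125, 0.6×36×4.4375) + 1.0×58×0.875 = min(108.75, 95.85) + 50.75 = 146.6 kips. φR_n = 0.75 × 146.6 = 110.0 kips.
Governing: min(90.1, 148.4, 110.0) = 90.1 kips → bolt shear.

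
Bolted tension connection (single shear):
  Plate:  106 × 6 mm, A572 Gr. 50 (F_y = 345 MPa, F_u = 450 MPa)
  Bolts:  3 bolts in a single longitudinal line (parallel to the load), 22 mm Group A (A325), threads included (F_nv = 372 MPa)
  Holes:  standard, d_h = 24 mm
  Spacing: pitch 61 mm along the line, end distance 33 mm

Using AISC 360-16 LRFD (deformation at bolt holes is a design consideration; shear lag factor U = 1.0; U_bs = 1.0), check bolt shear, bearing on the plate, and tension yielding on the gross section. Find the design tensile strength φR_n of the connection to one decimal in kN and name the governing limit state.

Bolt shear: A_b = π(22)²/4 = 380.13 mm². φR_n = 0.75 × 372 × 380.13 × 3 × 1 = 318.2 kN.
Bearing (6 mm plate, F_u = 450 MPa): end bolts L_c = 33 − 24/2 = 21, R_n = min(1.2×21×6×450, 2.4×22×6×450) = 68.04 kN/bolt; interior L_c = 61 − 24 = 37, R_n = 119.88 kN/bolt. φR_n = 0.75 × (1×68.04 + 2×119.88) = 230.9 kN.
Tension yield (gross): A_g = 106×6 = 636 mm². φR_n = 0.90 × 345 × 636 = 197.5 kN.
Governing: min(318.2, 230.9, 197.5) = 197.5 kN → gross-section yield.

197.5 kN (gross-section yield governs)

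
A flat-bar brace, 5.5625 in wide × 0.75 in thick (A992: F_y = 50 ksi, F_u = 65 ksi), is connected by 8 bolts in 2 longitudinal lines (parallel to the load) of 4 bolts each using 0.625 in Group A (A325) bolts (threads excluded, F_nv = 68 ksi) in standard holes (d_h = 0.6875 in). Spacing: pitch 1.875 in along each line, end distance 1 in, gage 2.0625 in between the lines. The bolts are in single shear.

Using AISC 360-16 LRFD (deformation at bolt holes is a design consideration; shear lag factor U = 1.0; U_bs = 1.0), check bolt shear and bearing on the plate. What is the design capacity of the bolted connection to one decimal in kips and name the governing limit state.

Bolt shear: A_b = π(0.625)²/4 = 0.3068 in². φR_n = 0.75 × 68 × 0.3068 × 8 × 1 = 125.2 kips.
Bearing (0.75 in plate, F_u = 65 ksi): end bolts L_c = 1 − 0.6875/2 = 0.65625, R_n = min(1.2×0.65625×0.75×65, 2.4×0.625×0.75×65) = 38.391 kips/bolt; interior L_c = 1.875 − 0.6875 = 1.1875, R_n = 69.469 kips/bolt. φR_n = 0.75 × (2×38.391 + 6×69.469) = 370.2 kips.
Governing: min(125.2, 370.2) = 125.2 kips → bolt shear.

125.2 kips (bolt shear governs)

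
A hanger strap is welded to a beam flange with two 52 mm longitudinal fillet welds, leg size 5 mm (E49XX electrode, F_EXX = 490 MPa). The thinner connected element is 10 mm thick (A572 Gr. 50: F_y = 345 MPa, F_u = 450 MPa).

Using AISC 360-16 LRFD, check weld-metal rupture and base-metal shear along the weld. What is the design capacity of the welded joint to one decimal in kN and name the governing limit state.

81.1 kN (weld metal governs)

Weld metal: throat = 0.707×5 = 3.535 mm, L = 2×52 = 104 mm. φR_n = 0.75 × 0.6 × 490 × 3.535 × 104 = 81.1 kN.
Base metal shear (10 mm plate): yield φR_n = 1.0×0.6×345×10×104 = 215.3 kN; rupture φR_n = 0.75×0.6×450×10×104 = 210.6 kN; take 210.6 kN (rupture).
Governing: min(81.1, 210.6) = 81.1 kN → weld metal.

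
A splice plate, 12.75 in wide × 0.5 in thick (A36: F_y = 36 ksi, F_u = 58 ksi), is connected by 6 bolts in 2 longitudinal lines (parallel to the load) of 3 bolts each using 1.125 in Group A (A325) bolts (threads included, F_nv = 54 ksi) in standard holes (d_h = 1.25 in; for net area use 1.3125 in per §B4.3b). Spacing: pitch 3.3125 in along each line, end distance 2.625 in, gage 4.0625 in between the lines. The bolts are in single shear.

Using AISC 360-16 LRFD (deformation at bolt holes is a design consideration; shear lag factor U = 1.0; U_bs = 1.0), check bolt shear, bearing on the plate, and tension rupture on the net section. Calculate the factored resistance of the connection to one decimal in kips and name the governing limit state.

Bolt shear: A_b = π(1.125)²/4 = 0.99402 in². φR_n = 0.75 × 54 × 0.99402 × 6 × 1 = 241.5 kips.
Bearing (0.5 in plate, F_u = 58 ksi): end bolts L_c = 2.625 − 1.25/2 = 2, R_n = min(1.2×2×0.5×58, 2.4×1.125×0.5×58) = 69.6 kips/bolt; interior L_c = 3.3125 − 1.25 = 2.0625, R_n = 71.775 kips/bolt. φR_n = 0.75 × (2×69.6 + 4×71.775) = 319.7 kips.
Tension rupture (net): A_n = (12.75 − 2×1.3125)×0.5 = 5.0625 in² (U = 1.0, A_e = A_n). φR_n = 0.75 × 58 × 5.0625 = 220.2 kips.
Governing: min(241.5, 319.7, 220.2) = 220.2 kips → net-section rupture.

220.2 kips (net-section rupture governs)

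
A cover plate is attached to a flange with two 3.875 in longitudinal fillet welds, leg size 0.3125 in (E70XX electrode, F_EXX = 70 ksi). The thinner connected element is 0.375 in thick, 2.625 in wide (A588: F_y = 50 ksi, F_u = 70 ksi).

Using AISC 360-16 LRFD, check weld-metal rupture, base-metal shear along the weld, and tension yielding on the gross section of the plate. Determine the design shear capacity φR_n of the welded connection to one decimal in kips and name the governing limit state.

Weld metal: throat = 0.707×0.3125 = 0.22094 in, L = 2×3.875 = 7.75 in. φR_n = 0.75 × 0.6 × 70 × 0.22094 × 7.75 = 53.9 kips.
Base metal shear (0.375 in plate): yield φR_n = 1.0×0.6×50×0.375×7.75 = 87.2 kips; rupture φR_n = 0.75×0.6×70×0.375×7.75 = 91.5 kips; take 87.2 kips (yield).
Tension yield (gross): A_g = 2.625×0.375 = 0.98438 in². φR_n = 0.90 × 50 × 0.98438 = 44.3 kips.
Governing: min(53.9, 87.2, 44.3) = 44.3 kips → gross-section yield.

44.3 kips (gross-section yield governs)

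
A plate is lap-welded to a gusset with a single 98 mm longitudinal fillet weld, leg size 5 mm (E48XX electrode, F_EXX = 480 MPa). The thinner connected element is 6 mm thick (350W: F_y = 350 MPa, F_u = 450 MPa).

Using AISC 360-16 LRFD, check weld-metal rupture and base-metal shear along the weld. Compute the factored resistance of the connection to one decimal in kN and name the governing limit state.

74.8 kN (weld metal governs)

Weld metal: throat = 0.707×5 = 3.535 mm, L = 98 mm. φR_n = 0.75 × 0.6 × 480 × 3.535 × 98 = 74.8 kN.
Base metal shear (6 mm plate): yield φR_n = 1.0×0.6×350×6×98 = 123.5 kN; rupture φR_n = 0.75×0.6×450×6×98 = 119.1 kN; take 119.1 kN (rupture).
Governing: min(74.8, 119.1) = 74.8 kN → weld metal.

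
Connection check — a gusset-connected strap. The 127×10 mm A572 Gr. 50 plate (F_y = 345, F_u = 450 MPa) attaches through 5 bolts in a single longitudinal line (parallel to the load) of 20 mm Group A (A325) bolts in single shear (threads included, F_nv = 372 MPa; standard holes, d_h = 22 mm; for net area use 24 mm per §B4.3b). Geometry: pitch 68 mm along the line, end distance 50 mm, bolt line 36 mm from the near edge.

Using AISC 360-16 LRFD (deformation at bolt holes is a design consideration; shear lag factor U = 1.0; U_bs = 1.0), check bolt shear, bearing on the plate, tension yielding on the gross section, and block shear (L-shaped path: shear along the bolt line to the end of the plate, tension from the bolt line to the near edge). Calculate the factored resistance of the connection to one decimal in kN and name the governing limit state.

Bolt shear: A_b = π(20)²/4 = 314.16 mm². φR_n = 0.75 × 372 × 314.16 × 5 × 1 = 438.3 kN.
Bearing (10 mm plate, F_u = 450 MPa): end bolts L_c = 50 − 22/2 = 39, R_n = min(1.2×39×10×450, 2.4×20×10×450) = 210.6 kN/bolt; interior L_c = 68 − 22 = 46, R_n = 216 kN/bolt. φR_n = 0.75 × (1×210.6 + 4×216) = 806.0 kN.
Tension yield (gross): A_g = 127×10 = 1270 mm². φR_n = 0.90 × 345 × 1270 = 394.3 kN.
Block shear: shear path 1×[50+4×68] = 1×322 mm, A_gv = 3220, A_nv = 1×(322 − 4.5×24)×10 = 2140 mm²; tension to near edge: (36 − 0.5×24)×10 = 240 mm². R_n = min(0.6×450×2140, 0.6×345×3220) + 1.0×450×240 = min(577.8, 666.54) + 108 = 685.8 kN. φR_n = 0.75 × 685.8 = 514.4 kN.
Governing: min(438.3, 806.0, 394.3, 514.4) = 394.3 kN → gross-section yield.

394.3 kN (gross-section yield governs)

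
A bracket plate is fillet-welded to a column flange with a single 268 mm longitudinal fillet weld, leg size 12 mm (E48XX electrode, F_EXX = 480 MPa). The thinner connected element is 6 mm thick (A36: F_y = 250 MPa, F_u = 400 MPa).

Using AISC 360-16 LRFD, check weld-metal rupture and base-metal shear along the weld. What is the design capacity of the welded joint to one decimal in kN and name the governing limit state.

Weld metal: throat = 0.707×12 = 8.484 mm, L = 268 mm. φR_n = 0.75 × 0.6 × 480 × 8.484 × 268 = 491.1 kN.
Base metal shear (6 mm plate): yield φR_n = 1.0×0.6×250×6×268 = 241.2 kN; rupture φR_n = 0.75×0.6×400×6×268 = 289.4 kN; take 241.2 kN (yield).
Governing: min(491.1, 241.2) = 241.2 kN → base-metal shear.

241.2 kN (base-metal shear governs)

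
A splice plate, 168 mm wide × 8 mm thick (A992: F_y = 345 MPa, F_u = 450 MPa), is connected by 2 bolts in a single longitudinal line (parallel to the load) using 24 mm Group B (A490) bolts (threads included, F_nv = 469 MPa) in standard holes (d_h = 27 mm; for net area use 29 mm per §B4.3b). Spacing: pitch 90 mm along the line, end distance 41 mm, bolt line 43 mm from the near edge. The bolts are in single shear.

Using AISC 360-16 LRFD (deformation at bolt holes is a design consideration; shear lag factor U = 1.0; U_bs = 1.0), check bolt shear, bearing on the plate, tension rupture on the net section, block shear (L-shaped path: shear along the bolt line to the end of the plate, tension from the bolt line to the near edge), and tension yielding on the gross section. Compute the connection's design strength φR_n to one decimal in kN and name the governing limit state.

218.7 kN (block shear governs)

Bolt shear: A_b = π(24)²/4 = 452.39 mm². φR_n = 0.75 × 469 × 452.39 × 2 × 1 = 318.3 kN.
Bearing (8 mm plate, F_u = 450 MPa): end bolts L_c = 41 − 27/2 = 27.5, R_n = min(1.2×27.5×8×450, 2.4×24×8×450) = 118.8 kN/bolt; interior L_c = 90 − 27 = 63, R_n = 207.36 kN/bolt. φR_n = 0.75 × (1×118.8 + 1×207.36) = 244.6 kN.
Tension rupture (net): A_n = (168 − 1×29)×8 = 1112 mm² (U = 1.0, A_e = A_n). φR_n = 0.75 × 450 × 1112 = 375.3 kN.
Block shear: shear path 1×[41+1×90] = 1×131 mm, A_gv = 1048, A_nv = 1×(131 − 1.5×29)×8 = 700 mm²; tension to near edge: (43 − 0.5×29)×8 = 228 mm². R_n = min(0.6×450×700, 0.6×345×1048) + 1.0×450×228 = min(189, 216.94) + 102.6 = 291.6 kN. φR_n = 0.75 × 291.6 = 218.7 kN.
Tension yield (gross): A_g = 168×8 = 1344 mm². φR_n = 0.90 × 345 × 1344 = 417.3 kN.
Governing: min(318.3, 244.6, 375.3, 218.7, 417.3) = 218.7 kN → block shear.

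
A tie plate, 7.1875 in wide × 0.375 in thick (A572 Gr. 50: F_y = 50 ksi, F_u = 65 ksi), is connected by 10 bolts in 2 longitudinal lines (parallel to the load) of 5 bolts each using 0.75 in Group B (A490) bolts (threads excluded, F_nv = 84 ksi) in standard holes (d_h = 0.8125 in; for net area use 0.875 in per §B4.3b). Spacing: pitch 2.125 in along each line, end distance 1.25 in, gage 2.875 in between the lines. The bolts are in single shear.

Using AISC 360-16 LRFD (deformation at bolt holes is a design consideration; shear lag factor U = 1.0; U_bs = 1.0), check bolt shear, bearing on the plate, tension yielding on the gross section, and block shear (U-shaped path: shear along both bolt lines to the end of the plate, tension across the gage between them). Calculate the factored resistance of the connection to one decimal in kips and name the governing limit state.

121.3 kips (gross-section yield governs)

Bolt shear: A_b = π(0.75)²/4 = 0.44179 in². φR_n = 0.75 × 84 × 0.44179 × 10 × 1 = 278.3 kips.
Bearing (0.375 in plate, F_u = 65 ksi): end bolts L_c = 1.25 − 0.8125/2 = 0.84375, R_n = min(1.2×0.84375×0.375×65, 2.4×0.75×0.375×65) = 24.68 kips/bolt; interior L_c = 2.125 − 0.8125 = 1.3125, R_n = 38.391 kips/bolt. φR_n = 0.75 × (2×24.68 + 8×38.391) = 267.4 kips.
Tension yield (gross): A_g = 7.1875×0.375 = 2.6953 in². φR_n = 0.90 × 50 × 2.6953 = 121.3 kips.
Block shear: shear path 2×[1.25+4×2.125] = 2×9.75 in, A_gv = 7.3125, A_nv = 2×(9.75 − 4.5×0.875)×0.375 = 4.3594 in²; tension across gage: (2.875 − 1×0.875)×0.375 = 0.75 in². R_n = min(0.6×65×4.3594, 0.6×50×7.3125) + 1.0×65×0.75 = min(170.02, 219.38) + 48.75 = 218.77 kips. φR_n = 0.75 × 218.77 = 164.1 kips.
Governing: min(278.3, 267.4, 121.3, 164.1) = 121.3 kips → gross-section yield.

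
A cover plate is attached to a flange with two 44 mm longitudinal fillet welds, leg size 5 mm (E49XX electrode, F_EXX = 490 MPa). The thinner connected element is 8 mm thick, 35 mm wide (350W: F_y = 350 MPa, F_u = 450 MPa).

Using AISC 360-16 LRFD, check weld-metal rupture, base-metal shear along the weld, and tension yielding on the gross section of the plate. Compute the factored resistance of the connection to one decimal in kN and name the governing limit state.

Weld metal: throat = 0.707×5 = 3.535 mm, L = 2×44 = 88 mm. φR_n = 0.75 × 0.6 × 490 × 3.535 × 88 = 68.6 kN.
Base metal shear (8 mm plate): yield φR_n = 1.0×0.6×350×8×88 = 147.8 kN; rupture φR_n = 0.75×0.6×450×8×88 = 142.6 kN; take 142.6 kN (rupture).
Tension yield (gross): A_g = 35×8 = 280 mm². φR_n = 0.90 × 350 × 280 = 88.2 kN.
Governing: min(68.6, 142.6, 88.2) = 68.6 kN → weld metal.

68.6 kN (weld metal governs)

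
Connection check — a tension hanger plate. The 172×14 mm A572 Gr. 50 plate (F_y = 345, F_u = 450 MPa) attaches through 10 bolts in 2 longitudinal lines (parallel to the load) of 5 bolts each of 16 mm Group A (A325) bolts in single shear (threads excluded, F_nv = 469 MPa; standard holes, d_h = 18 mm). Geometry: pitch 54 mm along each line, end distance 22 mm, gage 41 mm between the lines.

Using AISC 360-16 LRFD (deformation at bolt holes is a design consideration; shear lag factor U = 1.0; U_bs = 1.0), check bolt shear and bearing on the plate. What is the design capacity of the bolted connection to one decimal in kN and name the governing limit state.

Bolt shear: A_b = π(16)²/4 = 201.06 mm². φR_n = 0.75 × 469 × 201.06 × 10 × 1 = 707.2 kN.
Bearing (14 mm plate, F_u = 450 MPa): end bolts L_c = 22 − 18/2 = 13, R_n = min(1.2×13×14×450, 2.4×16×14×450) = 98.28 kN/bolt; interior L_c = 54 − 18 = 36, R_n = 241.92 kN/bolt. φR_n = 0.75 × (2×98.28 + 8×241.92) = 1598.9 kN.
Governing: min(707.2, 1598.9) = 707.2 kN → bolt shear.

707.2 kN (bolt shear governs)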